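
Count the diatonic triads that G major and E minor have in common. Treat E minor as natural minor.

Diatonic triads of G major: G (I), Am (ii), Bm (iii), C (IV), D (V), Em (vi), F♯dim (vii°).
Diatonic triads of E minor (natural minor): Em (i), F♯dim (ii°), G (III), Am (iv), Bm (v), C (VI), D (VII).
Matching root and quality in both lists: G, Am, Bm, C, D, Em, F♯dim.
That gives 7 common triads.

7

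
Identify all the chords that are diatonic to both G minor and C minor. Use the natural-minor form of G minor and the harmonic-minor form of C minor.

Cm

Triads in G minor (natural minor): Gm (i), Adim (ii°), Bb (III), Cm (iv), Dm (v), Eb (VI), F (VII).
Triads in C minor (harmonic minor): Cm (i), Ddim (ii°), Ebaug (III+), Fm (iv), G (V), Ab (VI), Bdim (vii°).
Shared triads with their functions: Cm (iv in G minor, i in C minor).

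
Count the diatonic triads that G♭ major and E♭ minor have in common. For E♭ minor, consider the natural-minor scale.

7

Diatonic triads of G♭ major: G♭ (I), A♭m (ii), B♭m (iii), C♭ (IV), D♭ (V), E♭m (vi), Fdim (vii°).
Diatonic triads of E♭ minor (natural minor): E♭m (i), Fdim (ii°), G♭ (III), A♭m (iv), B♭m (v), C♭ (VI), D♭ (VII).
Matching root and quality in both lists: G♭, A♭m, B♭m, C♭, D♭, E♭m, Fdim.
That gives 7 common triads.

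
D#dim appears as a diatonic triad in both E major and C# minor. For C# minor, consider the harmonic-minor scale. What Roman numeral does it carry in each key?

The scale of E major is E F# G# A B C# D#; D# is degree 7, and the triad built there (D#-F#-A) is diminished, so it is vii°.
The scale of C# minor (harmonic minor) is C# D# E F# G# A B#; D# is degree 2, and the triad built there (D#-F#-A) is diminished, so it is ii°.

vii° in E major; ii° in C# minor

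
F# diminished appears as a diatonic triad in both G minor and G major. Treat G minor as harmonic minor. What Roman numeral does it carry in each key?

vii° in G minor; vii° in G major

The scale of G minor (harmonic minor) is G A Bb C D Eb F#; F# is degree 7, and the triad built there (F#-A-C) is diminished, so it is vii°.
The scale of G major is G A B C D E F#; F# is degree 7, and the triad built there (F#-A-C) is diminished, so it is vii°.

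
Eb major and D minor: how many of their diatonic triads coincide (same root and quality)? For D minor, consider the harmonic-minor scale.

Diatonic triads of Eb major: Eb major (I), F minor (ii), G minor (iii), Ab major (IV), Bb major (V), C minor (vi), D diminished (vii°).
Diatonic triads of D minor (harmonic minor): D minor (i), E diminished (ii°), F augmented (III+), G minor (iv), A major (V), Bb major (VI), C# diminished (vii°).
Matching root and quality in both lists: G minor, Bb major.
That gives 2 common triads.

2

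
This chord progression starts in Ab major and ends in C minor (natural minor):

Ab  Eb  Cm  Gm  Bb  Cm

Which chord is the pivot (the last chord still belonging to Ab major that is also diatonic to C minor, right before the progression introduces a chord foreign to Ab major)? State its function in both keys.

Cm — iii in Ab major, i in C minor

Chords diatonic to Ab major: Ab, Bbm, Cm, Db, Eb, Fm, Gdim.
Reading the progression, the first chord not in that set is Gm, so the modulation leaves Ab major there.
The chord immediately before Gm is Cm, which is diatonic to both keys: iii in Ab major and i in C minor.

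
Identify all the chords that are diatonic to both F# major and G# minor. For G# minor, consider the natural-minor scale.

F#, G#m, B, D#m

Triads in F# major: F# major (I), G# minor (ii), A# minor (iii), B major (IV), C# major (V), D# minor (vi), E# diminished (vii°).
Triads in G# minor (natural minor): G# minor (i), A# diminished (ii°), B major (III), C# minor (iv), D# minor (v), E major (VI), F# major (VII).
Shared triads with their functions: F# major (I in F# major, VII in G# minor); G# minor (ii in F# major, i in G# minor); B major (IV in F# major, III in G# minor); D# minor (vi in F# major, v in G# minor).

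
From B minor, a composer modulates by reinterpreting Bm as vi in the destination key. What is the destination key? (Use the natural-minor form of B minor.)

The numeral vi denotes a minor triad on scale degree 6. With B on degree 6, the tonic of the new key is D.
Degree 6 carries a minor triad in major keys, so the destination is D major.
Check: the diatonic triads of D major are D (I), Em (ii), F#m (iii), G (IV), A (V), Bm (vi), C#dim (vii°) — Bm is indeed vi.

D major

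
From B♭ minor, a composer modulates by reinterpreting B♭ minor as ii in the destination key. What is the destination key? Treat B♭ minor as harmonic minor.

The numeral ii denotes a minor triad on scale degree 2. With B♭ on degree 2, the tonic of the new key is A♭.
Degree 2 carries a minor triad in major keys, so the destination is A♭ major.
Check: the diatonic triads of A♭ major are A♭ (I), B♭m (ii), Cm (iii), D♭ (IV), E♭ (V), Fm (vi), Gdim (vii°) — B♭ minor is indeed ii.

A♭ major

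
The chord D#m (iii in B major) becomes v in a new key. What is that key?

G# minor

The numeral v denotes a minor triad on scale degree 5. With D# on degree 5, the tonic of the new key is G#.
Degree 5 carries a minor triad in natural-minor keys, so the destination is G# minor.
Check: the diatonic triads of G# minor (natural minor) are G#m (i), A#dim (ii°), B (III), C#m (iv), D#m (v), E (VI), F# (VII) — D#m is indeed v.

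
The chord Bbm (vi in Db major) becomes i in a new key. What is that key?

The numeral i denotes a minor triad on scale degree 1. With Bb on degree 1, the tonic of the new key is Bb.
Degree 1 carries a minor triad in minor keys, so the destination is Bb minor.
Check: the diatonic triads of Bb minor (natural minor) are Bbm (i), Cdim (ii°), Db (III), Ebm (iv), Fm (v), Gb (VI), Ab (VII) — Bbm is indeed i.

Bb minor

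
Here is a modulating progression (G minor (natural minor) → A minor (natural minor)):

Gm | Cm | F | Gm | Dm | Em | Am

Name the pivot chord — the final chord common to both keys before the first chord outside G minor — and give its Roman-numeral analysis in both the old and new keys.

Chords diatonic to G minor: Gm, Adim, Bb, Cm, Dm, Eb, F.
Reading the progression, the first chord not in that set is Em, so the modulation leaves G minor there.
The chord immediately before Em is Dm, which is diatonic to both keys: v in G minor and iv in A minor.

Dm — v in G minor, iv in A minor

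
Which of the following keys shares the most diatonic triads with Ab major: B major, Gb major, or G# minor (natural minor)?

Gb major

Triads of Ab major: Ab major (I), Bb minor (ii), C minor (iii), Db major (IV), Eb major (V), F minor (vi), G diminished (vii°).
B major shares 0: none.
Gb major shares 2: Bbm, Db.
G# minor (natural minor) shares 0: none.
The most common triads (2) are shared with Gb major.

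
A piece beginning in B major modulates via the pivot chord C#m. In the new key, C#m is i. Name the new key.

C# minor

The numeral i denotes a minor triad on scale degree 1. With C# on degree 1, the tonic of the new key is C#.
Degree 1 carries a minor triad in minor keys, so the destination is C# minor.
Check: the diatonic triads of C# minor (natural minor) are C#m (i), D#dim (ii°), E (III), F#m (iv), G#m (v), A (VI), B (VII) — C#m is indeed i.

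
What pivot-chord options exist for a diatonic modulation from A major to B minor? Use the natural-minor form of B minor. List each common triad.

Triads in A major: A (I), Bm (ii), C#m (iii), D (IV), E (V), F#m (vi), G#dim (vii°).
Triads in B minor (natural minor): Bm (i), C#dim (ii°), D (III), Em (iv), F#m (v), G (VI), A (VII).
Shared triads with their functions: A (I in A major, VII in B minor); Bm (ii in A major, i in B minor); D (IV in A major, III in B minor); F#m (vi in A major, v in B minor).

A, Bm, D, F#m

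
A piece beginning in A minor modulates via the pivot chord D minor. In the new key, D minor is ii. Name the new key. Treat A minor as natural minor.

C major

The numeral ii denotes a minor triad on scale degree 2. With D on degree 2, the tonic of the new key is C.
Degree 2 carries a minor triad in major keys, so the destination is C major.
Check: the diatonic triads of C major are C (I), Dm (ii), Em (iii), F (IV), G (V), Am (vi), Bdim (vii°) — D minor is indeed ii.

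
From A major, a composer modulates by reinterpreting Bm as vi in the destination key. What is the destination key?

The numeral vi denotes a minor triad on scale degree 6. With B on degree 6, the tonic of the new key is D.
Degree 6 carries a minor triad in major keys, so the destination is D major.
Check: the diatonic triads of D major are D (I), Em (ii), F#m (iii), G (IV), A (V), Bm (vi), C#dim (vii°) — Bm is indeed vi.

D major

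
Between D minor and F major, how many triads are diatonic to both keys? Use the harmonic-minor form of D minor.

4

Diatonic triads of D minor (harmonic minor): D minor (i), E diminished (ii°), F augmented (III+), G minor (iv), A major (V), Bb major (VI), C# diminished (vii°).
Diatonic triads of F major: F major (I), G minor (ii), A minor (iii), Bb major (IV), C major (V), D minor (vi), E diminished (vii°).
Matching root and quality in both lists: D minor, E diminished, G minor, Bb major.
That gives 4 common triads.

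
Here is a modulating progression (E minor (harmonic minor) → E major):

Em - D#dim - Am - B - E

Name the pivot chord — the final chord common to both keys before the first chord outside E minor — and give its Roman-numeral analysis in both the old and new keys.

Chords diatonic to E minor: Em, F#dim, Gaug, Am, B, C, D#dim.
Reading the progression, the first chord not in that set is E, so the modulation leaves E minor there.
The chord immediately before E is B, which is diatonic to both keys: V in E minor and V in E major.

B — V in E minor, V in E major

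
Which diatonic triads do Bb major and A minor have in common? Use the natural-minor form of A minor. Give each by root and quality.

Dm, F

Triads in Bb major: Bb (I), Cm (ii), Dm (iii), Eb (IV), F (V), Gm (vi), Adim (vii°).
Triads in A minor (natural minor): Am (i), Bdim (ii°), C (III), Dm (iv), Em (v), F (VI), G (VII).
Shared triads with their functions: Dm (iii in Bb major, iv in A minor); F (V in Bb major, VI in A minor).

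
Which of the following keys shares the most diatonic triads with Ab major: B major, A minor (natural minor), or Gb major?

Gb major

Triads of Ab major: Ab (I), Bbm (ii), Cm (iii), Db (IV), Eb (V), Fm (vi), Gdim (vii°).
B major shares 0: none.
A minor (natural minor) shares 0: none.
Gb major shares 2: Bbm, Db.
The most common triads (2) are shared with Gb major.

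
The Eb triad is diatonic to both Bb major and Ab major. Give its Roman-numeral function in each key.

IV in Bb major; V in Ab major

The scale of Bb major is Bb C D Eb F G A; Eb is degree 4, and the triad built there (Eb-G-Bb) is major, so it is IV.
The scale of Ab major is Ab Bb C Db Eb F G; Eb is degree 5, and the triad built there (Eb-G-Bb) is major, so it is V.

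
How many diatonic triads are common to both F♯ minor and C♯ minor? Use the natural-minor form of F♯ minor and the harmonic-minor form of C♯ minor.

Diatonic triads of F♯ minor (natural minor): F♯ minor (i), G♯ diminished (ii°), A major (III), B minor (iv), C♯ minor (v), D major (VI), E major (VII).
Diatonic triads of C♯ minor (harmonic minor): C♯ minor (i), D♯ diminished (ii°), E augmented (III+), F♯ minor (iv), G♯ major (V), A major (VI), B♯ diminished (vii°).
Matching root and quality in both lists: F♯ minor, A major, C♯ minor.
That gives 3 common triads.

3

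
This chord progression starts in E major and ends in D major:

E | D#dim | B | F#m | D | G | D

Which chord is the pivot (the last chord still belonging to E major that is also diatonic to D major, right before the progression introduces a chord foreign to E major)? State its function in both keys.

Chords diatonic to E major: E, F#m, G#m, A, B, C#m, D#dim.
Reading the progression, the first chord not in that set is D, so the modulation leaves E major there.
The chord immediately before D is F#m, which is diatonic to both keys: ii in E major and iii in D major.

F#m — ii in E major, iii in D major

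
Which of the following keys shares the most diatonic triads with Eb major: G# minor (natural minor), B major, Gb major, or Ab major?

Triads of Eb major: Eb (I), Fm (ii), Gm (iii), Ab (IV), Bb (V), Cm (vi), Ddim (vii°).
G# minor (natural minor) shares 0: none.
B major shares 0: none.
Gb major shares 0: none.
Ab major shares 4: Eb, Fm, Ab, Cm.
The most common triads (4) are shared with Ab major.

Ab major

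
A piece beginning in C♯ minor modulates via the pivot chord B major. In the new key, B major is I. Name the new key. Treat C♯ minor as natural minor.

The numeral I denotes a major triad on scale degree 1. With B on degree 1, the tonic of the new key is B.
Degree 1 carries a major triad in major keys, so the destination is B major.
Check: the diatonic triads of B major are B (I), C♯m (ii), D♯m (iii), E (IV), F♯ (V), G♯m (vi), A♯dim (vii°) — B major is indeed I.

B major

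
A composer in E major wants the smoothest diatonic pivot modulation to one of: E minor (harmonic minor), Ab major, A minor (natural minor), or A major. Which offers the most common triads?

A major

Triads of E major: E major (I), F# minor (ii), G# minor (iii), A major (IV), B major (V), C# minor (vi), D# diminished (vii°).
E minor (harmonic minor) shares 2: B, D#dim.
Ab major shares 0: none.
A minor (natural minor) shares 0: none.
A major shares 4: E, F#m, A, C#m.
The most common triads (4) are shared with A major.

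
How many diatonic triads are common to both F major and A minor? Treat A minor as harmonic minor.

Diatonic triads of F major: F (I), Gm (ii), Am (iii), Bb (IV), C (V), Dm (vi), Edim (vii°).
Diatonic triads of A minor (harmonic minor): Am (i), Bdim (ii°), Caug (III+), Dm (iv), E (V), F (VI), G#dim (vii°).
Matching root and quality in both lists: F, Am, Dm.
That gives 3 common triads.

3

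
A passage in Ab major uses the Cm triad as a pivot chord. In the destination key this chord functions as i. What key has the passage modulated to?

The numeral i denotes a minor triad on scale degree 1. With C on degree 1, the tonic of the new key is C.
Degree 1 carries a minor triad in minor keys, so the destination is C minor.
Check: the diatonic triads of C minor (natural minor) are Cm (i), Ddim (ii°), Eb (III), Fm (iv), Gm (v), Ab (VI), Bb (VII) — Cm is indeed i.

C minor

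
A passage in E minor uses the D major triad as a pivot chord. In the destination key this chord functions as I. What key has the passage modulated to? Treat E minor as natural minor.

D major

The numeral I denotes a major triad on scale degree 1. With D on degree 1, the tonic of the new key is D.
Degree 1 carries a major triad in major keys, so the destination is D major.
Check: the diatonic triads of D major are D (I), Em (ii), F#m (iii), G (IV), A (V), Bm (vi), C#dim (vii°) — D major is indeed I.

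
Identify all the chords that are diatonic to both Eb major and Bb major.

Triads in Eb major: Eb major (I), F minor (ii), G minor (iii), Ab major (IV), Bb major (V), C minor (vi), D diminished (vii°).
Triads in Bb major: Bb major (I), C minor (ii), D minor (iii), Eb major (IV), F major (V), G minor (vi), A diminished (vii°).
Shared triads with their functions: Eb major (I in Eb major, IV in Bb major); G minor (iii in Eb major, vi in Bb major); Bb major (V in Eb major, I in Bb major); C minor (vi in Eb major, ii in Bb major).

Eb, Gm, Bb, Cm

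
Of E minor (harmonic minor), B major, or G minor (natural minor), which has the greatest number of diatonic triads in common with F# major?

B major

Triads of F# major: F# (I), G#m (ii), A#m (iii), B (IV), C# (V), D#m (vi), E#dim (vii°).
E minor (harmonic minor) shares 1: B.
B major shares 4: F#, G#m, B, D#m.
G minor (natural minor) shares 0: none.
The most common triads (4) are shared with B major.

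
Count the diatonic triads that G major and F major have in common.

Diatonic triads of G major: G (I), Am (ii), Bm (iii), C (IV), D (V), Em (vi), F#dim (vii°).
Diatonic triads of F major: F (I), Gm (ii), Am (iii), Bb (IV), C (V), Dm (vi), Edim (vii°).
Matching root and quality in both lists: Am, C.
That gives 2 common triads.

2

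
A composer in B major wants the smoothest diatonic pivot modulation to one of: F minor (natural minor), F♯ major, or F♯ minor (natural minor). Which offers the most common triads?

F♯ major

Triads of B major: B major (I), C♯ minor (ii), D♯ minor (iii), E major (IV), F♯ major (V), G♯ minor (vi), A♯ diminished (vii°).
F minor (natural minor) shares 0: none.
F♯ major shares 4: B, D♯m, F♯, G♯m.
F♯ minor (natural minor) shares 2: C♯m, E.
The most common triads (4) are shared with F♯ major.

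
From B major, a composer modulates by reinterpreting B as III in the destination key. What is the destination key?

G# minor

The numeral III denotes a major triad on scale degree 3. With B on degree 3, the tonic of the new key is G#.
Degree 3 carries a major triad in natural-minor keys, so the destination is G# minor.
Check: the diatonic triads of G# minor (natural minor) are G#m (i), A#dim (ii°), B (III), C#m (iv), D#m (v), E (VI), F# (VII) — B is indeed III.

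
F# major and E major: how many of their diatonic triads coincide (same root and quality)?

2

Diatonic triads of F# major: F# (I), G#m (ii), A#m (iii), B (IV), C# (V), D#m (vi), E#dim (vii°).
Diatonic triads of E major: E (I), F#m (ii), G#m (iii), A (IV), B (V), C#m (vi), D#dim (vii°).
Matching root and quality in both lists: G#m, B.
That gives 2 common triads.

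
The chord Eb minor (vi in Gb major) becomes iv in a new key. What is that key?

The numeral iv denotes a minor triad on scale degree 4. With Eb on degree 4, the tonic of the new key is Bb.
Degree 4 carries a minor triad in minor keys, so the destination is Bb minor.
Check: the diatonic triads of Bb minor (natural minor) are Bbm (i), Cdim (ii°), Db (III), Ebm (iv), Fm (v), Gb (VI), Ab (VII) — Eb minor is indeed iv.

Bb minor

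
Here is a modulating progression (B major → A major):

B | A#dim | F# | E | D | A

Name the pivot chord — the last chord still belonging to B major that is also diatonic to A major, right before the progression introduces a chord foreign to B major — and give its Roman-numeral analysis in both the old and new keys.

Chords diatonic to B major: B, C#m, D#m, E, F#, G#m, A#dim.
Reading the progression, the first chord not in that set is D, so the modulation leaves B major there.
The chord immediately before D is E, which is diatonic to both keys: IV in B major and V in A major.

E — IV in B major, V in A major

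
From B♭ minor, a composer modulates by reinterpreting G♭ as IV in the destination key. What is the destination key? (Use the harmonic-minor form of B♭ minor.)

The numeral IV denotes a major triad on scale degree 4. With G♭ on degree 4, the tonic of the new key is D♭.
Degree 4 carries a major triad in major keys, so the destination is D♭ major.
Check: the diatonic triads of D♭ major are D♭ (I), E♭m (ii), Fm (iii), G♭ (IV), A♭ (V), B♭m (vi), Cdim (vii°) — G♭ is indeed IV.

D♭ major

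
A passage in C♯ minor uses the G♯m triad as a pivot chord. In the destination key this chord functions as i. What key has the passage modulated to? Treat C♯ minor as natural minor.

G♯ minor

The numeral i denotes a minor triad on scale degree 1. With G♯ on degree 1, the tonic of the new key is G♯.
Degree 1 carries a minor triad in minor keys, so the destination is G♯ minor.
Check: the diatonic triads of G♯ minor (natural minor) are G♯m (i), A♯dim (ii°), B (III), C♯m (iv), D♯m (v), E (VI), F♯ (VII) — G♯m is indeed i.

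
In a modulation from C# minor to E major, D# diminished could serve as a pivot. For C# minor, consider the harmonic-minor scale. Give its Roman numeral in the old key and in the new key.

ii° in C# minor; vii° in E major

The scale of C# minor (harmonic minor) is C# D# E F# G# A B#; D# is degree 2, and the triad built there (D#-F#-A) is diminished, so it is ii°.
The scale of E major is E F# G# A B C# D#; D# is degree 7, and the triad built there (D#-F#-A) is diminished, so it is vii°.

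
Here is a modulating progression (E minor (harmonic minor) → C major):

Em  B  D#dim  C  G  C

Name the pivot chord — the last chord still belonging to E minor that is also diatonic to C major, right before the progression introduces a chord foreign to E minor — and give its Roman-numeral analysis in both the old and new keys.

Chords diatonic to E minor: Em, F#dim, Gaug, Am, B, C, D#dim.
Reading the progression, the first chord not in that set is G, so the modulation leaves E minor there.
The chord immediately before G is C, which is diatonic to both keys: VI in E minor and I in C major.

C — VI in E minor, I in C major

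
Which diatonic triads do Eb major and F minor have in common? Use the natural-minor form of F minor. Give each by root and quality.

Triads in Eb major: Eb major (I), F minor (ii), G minor (iii), Ab major (IV), Bb major (V), C minor (vi), D diminished (vii°).
Triads in F minor (natural minor): F minor (i), G diminished (ii°), Ab major (III), Bb minor (iv), C minor (v), Db major (VI), Eb major (VII).
Shared triads with their functions: Eb major (I in Eb major, VII in F minor); F minor (ii in Eb major, i in F minor); Ab major (IV in Eb major, III in F minor); C minor (vi in Eb major, v in F minor).

Eb, Fm, Ab, Cm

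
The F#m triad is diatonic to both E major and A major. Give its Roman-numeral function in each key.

ii in E major; vi in A major

The scale of E major is E F# G# A B C# D#; F# is degree 2, and the triad built there (F#-A-C#) is minor, so it is ii.
The scale of A major is A B C# D E F# G#; F# is degree 6, and the triad built there (F#-A-C#) is minor, so it is vi.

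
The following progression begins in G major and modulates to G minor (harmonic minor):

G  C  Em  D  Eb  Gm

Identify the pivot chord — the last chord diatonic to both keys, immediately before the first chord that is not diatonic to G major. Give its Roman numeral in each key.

Chords diatonic to G major: G, Am, Bm, C, D, Em, F#dim.
Reading the progression, the first chord not in that set is Eb, so the modulation leaves G major there.
The chord immediately before Eb is D, which is diatonic to both keys: V in G major and V in G minor.

D — V in G major, V in G minor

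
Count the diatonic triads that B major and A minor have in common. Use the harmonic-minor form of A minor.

Diatonic triads of B major: B major (I), C# minor (ii), D# minor (iii), E major (IV), F# major (V), G# minor (vi), A# diminished (vii°).
Diatonic triads of A minor (harmonic minor): A minor (i), B diminished (ii°), C augmented (III+), D minor (iv), E major (V), F major (VI), G# diminished (vii°).
Matching root and quality in both lists: E major.
That gives 1 common triad.

1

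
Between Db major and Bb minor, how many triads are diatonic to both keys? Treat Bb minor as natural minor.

7

Diatonic triads of Db major: Db (I), Ebm (ii), Fm (iii), Gb (IV), Ab (V), Bbm (vi), Cdim (vii°).
Diatonic triads of Bb minor (natural minor): Bbm (i), Cdim (ii°), Db (III), Ebm (iv), Fm (v), Gb (VI), Ab (VII).
Matching root and quality in both lists: Db, Ebm, Fm, Gb, Ab, Bbm, Cdim.
That gives 7 common triads.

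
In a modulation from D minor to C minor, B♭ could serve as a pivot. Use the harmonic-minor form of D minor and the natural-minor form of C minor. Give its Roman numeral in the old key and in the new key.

VI in D minor; VII in C minor

The scale of D minor (harmonic minor) is D E F G A B♭ C♯; B♭ is degree 6, and the triad built there (B♭-D-F) is major, so it is VI.
The scale of C minor (natural minor) is C D E♭ F G A♭ B♭; B♭ is degree 7, and the triad built there (B♭-D-F) is major, so it is VII.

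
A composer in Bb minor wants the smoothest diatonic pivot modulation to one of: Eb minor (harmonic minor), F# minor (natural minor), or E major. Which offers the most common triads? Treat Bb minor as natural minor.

Eb minor

Triads of Bb minor (natural minor): Bb minor (i), C diminished (ii°), Db major (III), Eb minor (iv), F minor (v), Gb major (VI), Ab major (VII).
Eb minor (harmonic minor) shares 1: Ebm.
F# minor (natural minor) shares 0: none.
E major shares 0: none.
The most common triads (1) are shared with Eb minor.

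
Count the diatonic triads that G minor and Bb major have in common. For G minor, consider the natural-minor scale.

7

Diatonic triads of G minor (natural minor): G minor (i), A diminished (ii°), Bb major (III), C minor (iv), D minor (v), Eb major (VI), F major (VII).
Diatonic triads of Bb major: Bb major (I), C minor (ii), D minor (iii), Eb major (IV), F major (V), G minor (vi), A diminished (vii°).
Matching root and quality in both lists: G minor, A diminished, Bb major, C minor, D minor, Eb major, F major.
That gives 7 common triads.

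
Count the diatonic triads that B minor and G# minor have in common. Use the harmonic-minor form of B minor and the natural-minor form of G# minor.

Diatonic triads of B minor (harmonic minor): Bm (i), C#dim (ii°), Daug (III+), Em (iv), F# (V), G (VI), A#dim (vii°).
Diatonic triads of G# minor (natural minor): G#m (i), A#dim (ii°), B (III), C#m (iv), D#m (v), E (VI), F# (VII).
Matching root and quality in both lists: F#, A#dim.
That gives 2 common triads.

2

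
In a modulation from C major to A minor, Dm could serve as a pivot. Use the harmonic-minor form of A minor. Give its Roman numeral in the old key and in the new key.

ii in C major; iv in A minor

The scale of C major is C D E F G A B; D is degree 2, and the triad built there (D-F-A) is minor, so it is ii.
The scale of A minor (harmonic minor) is A B C D E F G#; D is degree 4, and the triad built there (D-F-A) is minor, so it is iv.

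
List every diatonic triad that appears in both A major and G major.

Bm, D

Triads in A major: A (I), Bm (ii), C#m (iii), D (IV), E (V), F#m (vi), G#dim (vii°).
Triads in G major: G (I), Am (ii), Bm (iii), C (IV), D (V), Em (vi), F#dim (vii°).
Shared triads with their functions: Bm (ii in A major, iii in G major); D (IV in A major, V in G major).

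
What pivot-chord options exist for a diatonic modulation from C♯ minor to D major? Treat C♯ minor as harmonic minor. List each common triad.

F♯m, A

Triads in C♯ minor (harmonic minor): C♯m (i), D♯dim (ii°), Eaug (III+), F♯m (iv), G♯ (V), A (VI), B♯dim (vii°).
Triads in D major: D (I), Em (ii), F♯m (iii), G (IV), A (V), Bm (vi), C♯dim (vii°).
Shared triads with their functions: F♯m (iv in C♯ minor, iii in D major); A (VI in C♯ minor, V in D major).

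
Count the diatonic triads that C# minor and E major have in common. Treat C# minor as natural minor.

7

Diatonic triads of C# minor (natural minor): C#m (i), D#dim (ii°), E (III), F#m (iv), G#m (v), A (VI), B (VII).
Diatonic triads of E major: E (I), F#m (ii), G#m (iii), A (IV), B (V), C#m (vi), D#dim (vii°).
Matching root and quality in both lists: C#m, D#dim, E, F#m, G#m, A, B.
That gives 7 common triads.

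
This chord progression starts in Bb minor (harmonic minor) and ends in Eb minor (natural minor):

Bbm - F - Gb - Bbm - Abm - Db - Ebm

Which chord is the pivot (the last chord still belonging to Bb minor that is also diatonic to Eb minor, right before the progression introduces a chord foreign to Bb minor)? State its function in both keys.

Chords diatonic to Bb minor: Bbm, Cdim, Dbaug, Ebm, F, Gb, Adim.
Reading the progression, the first chord not in that set is Abm, so the modulation leaves Bb minor there.
The chord immediately before Abm is Bbm, which is diatonic to both keys: i in Bb minor and v in Eb minor.

Bbm — i in Bb minor, v in Eb minor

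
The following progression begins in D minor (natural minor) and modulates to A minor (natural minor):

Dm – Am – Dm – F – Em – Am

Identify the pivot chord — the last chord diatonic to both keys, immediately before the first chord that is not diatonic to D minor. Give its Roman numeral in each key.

F — III in D minor, VI in A minor

Chords diatonic to D minor: Dm, Edim, F, Gm, Am, Bb, C.
Reading the progression, the first chord not in that set is Em, so the modulation leaves D minor there.
The chord immediately before Em is F, which is diatonic to both keys: III in D minor and VI in A minor.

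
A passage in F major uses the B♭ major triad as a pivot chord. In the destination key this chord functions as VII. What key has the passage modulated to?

C minor

The numeral VII denotes a major triad on scale degree 7. With B♭ on degree 7, the tonic of the new key is C.
Degree 7 carries a major triad in natural-minor keys, so the destination is C minor.
Check: the diatonic triads of C minor (natural minor) are Cm (i), Ddim (ii°), E♭ (III), Fm (iv), Gm (v), A♭ (VI), B♭ (VII) — B♭ major is indeed VII.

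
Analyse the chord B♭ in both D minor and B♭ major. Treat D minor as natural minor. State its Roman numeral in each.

VI in D minor; I in B♭ major

The scale of D minor (natural minor) is D E F G A B♭ C; B♭ is degree 6, and the triad built there (B♭-D-F) is major, so it is VI.
The scale of B♭ major is B♭ C D E♭ F G A; B♭ is degree 1, and the triad built there (B♭-D-F) is major, so it is I.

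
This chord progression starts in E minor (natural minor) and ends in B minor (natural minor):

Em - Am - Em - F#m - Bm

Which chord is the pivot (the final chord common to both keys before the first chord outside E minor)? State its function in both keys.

Chords diatonic to E minor: Em, F#dim, G, Am, Bm, C, D.
Reading the progression, the first chord not in that set is F#m, so the modulation leaves E minor there.
The chord immediately before F#m is Em, which is diatonic to both keys: i in E minor and iv in B minor.

Em — i in E minor, iv in B minor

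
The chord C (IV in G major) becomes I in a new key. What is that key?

The numeral I denotes a major triad on scale degree 1. With C on degree 1, the tonic of the new key is C.
Degree 1 carries a major triad in major keys, so the destination is C major.
Check: the diatonic triads of C major are C (I), Dm (ii), Em (iii), F (IV), G (V), Am (vi), Bdim (vii°) — C is indeed I.

C major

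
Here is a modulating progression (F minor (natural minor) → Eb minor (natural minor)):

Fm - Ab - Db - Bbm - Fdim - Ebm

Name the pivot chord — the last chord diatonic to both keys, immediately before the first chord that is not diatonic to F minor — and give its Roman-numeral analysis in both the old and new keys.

Bbm — iv in F minor, v in Eb minor

Chords diatonic to F minor: Fm, Gdim, Ab, Bbm, Cm, Db, Eb.
Reading the progression, the first chord not in that set is Fdim, so the modulation leaves F minor there.
The chord immediately before Fdim is Bbm, which is diatonic to both keys: iv in F minor and v in Eb minor.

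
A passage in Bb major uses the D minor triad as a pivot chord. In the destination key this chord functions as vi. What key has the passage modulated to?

F major

The numeral vi denotes a minor triad on scale degree 6. With D on degree 6, the tonic of the new key is F.
Degree 6 carries a minor triad in major keys, so the destination is F major.
Check: the diatonic triads of F major are F (I), Gm (ii), Am (iii), Bb (IV), C (V), Dm (vi), Edim (vii°) — D minor is indeed vi.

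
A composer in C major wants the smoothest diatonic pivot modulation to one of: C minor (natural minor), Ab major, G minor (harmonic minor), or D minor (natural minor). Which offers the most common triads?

Triads of C major: C (I), Dm (ii), Em (iii), F (IV), G (V), Am (vi), Bdim (vii°).
C minor (natural minor) shares 0: none.
Ab major shares 0: none.
G minor (harmonic minor) shares 0: none.
D minor (natural minor) shares 4: C, Dm, F, Am.
The most common triads (4) are shared with D minor.

D minor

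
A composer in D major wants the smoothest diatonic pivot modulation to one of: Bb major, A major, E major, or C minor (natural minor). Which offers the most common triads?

A major

Triads of D major: D (I), Em (ii), F#m (iii), G (IV), A (V), Bm (vi), C#dim (vii°).
Bb major shares 0: none.
A major shares 4: D, F#m, A, Bm.
E major shares 2: F#m, A.
C minor (natural minor) shares 0: none.
The most common triads (4) are shared with A major.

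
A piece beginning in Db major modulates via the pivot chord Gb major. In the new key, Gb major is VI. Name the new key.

Bb minor

The numeral VI denotes a major triad on scale degree 6. With Gb on degree 6, the tonic of the new key is Bb.
Degree 6 carries a major triad in minor keys, so the destination is Bb minor.
Check: the diatonic triads of Bb minor (natural minor) are Bbm (i), Cdim (ii°), Db (III), Ebm (iv), Fm (v), Gb (VI), Ab (VII) — Gb major is indeed VI.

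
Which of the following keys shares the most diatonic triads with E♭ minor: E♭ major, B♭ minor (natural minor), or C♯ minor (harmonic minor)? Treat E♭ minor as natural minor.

Triads of E♭ minor (natural minor): E♭ minor (i), F diminished (ii°), G♭ major (III), A♭ minor (iv), B♭ minor (v), C♭ major (VI), D♭ major (VII).
E♭ major shares 0: none.
B♭ minor (natural minor) shares 4: E♭m, G♭, B♭m, D♭.
C♯ minor (harmonic minor) shares 0: none.
The most common triads (4) are shared with B♭ minor.

B♭ minor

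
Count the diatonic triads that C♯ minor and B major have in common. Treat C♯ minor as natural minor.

Diatonic triads of C♯ minor (natural minor): C♯m (i), D♯dim (ii°), E (III), F♯m (iv), G♯m (v), A (VI), B (VII).
Diatonic triads of B major: B (I), C♯m (ii), D♯m (iii), E (IV), F♯ (V), G♯m (vi), A♯dim (vii°).
Matching root and quality in both lists: C♯m, E, G♯m, B.
That gives 4 common triads.

4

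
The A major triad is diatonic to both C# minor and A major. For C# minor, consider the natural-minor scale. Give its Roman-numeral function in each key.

VI in C# minor; I in A major

The scale of C# minor (natural minor) is C# D# E F# G# A B; A is degree 6, and the triad built there (A-C#-E) is major, so it is VI.
The scale of A major is A B C# D E F# G#; A is degree 1, and the triad built there (A-C#-E) is major, so it is I.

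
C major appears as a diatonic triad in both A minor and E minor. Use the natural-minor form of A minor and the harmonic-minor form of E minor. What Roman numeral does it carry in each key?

The scale of A minor (natural minor) is A B C D E F G; C is degree 3, and the triad built there (C-E-G) is major, so it is III.
The scale of E minor (harmonic minor) is E F# G A B C D#; C is degree 6, and the triad built there (C-E-G) is major, so it is VI.

III in A minor; VI in E minor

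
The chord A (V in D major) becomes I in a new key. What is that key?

A major

The numeral I denotes a major triad on scale degree 1. With A on degree 1, the tonic of the new key is A.
Degree 1 carries a major triad in major keys, so the destination is A major.
Check: the diatonic triads of A major are A (I), Bm (ii), C#m (iii), D (IV), E (V), F#m (vi), G#dim (vii°) — A is indeed I.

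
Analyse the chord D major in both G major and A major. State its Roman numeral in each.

The scale of G major is G A B C D E F♯; D is degree 5, and the triad built there (D-F♯-A) is major, so it is V.
The scale of A major is A B C♯ D E F♯ G♯; D is degree 4, and the triad built there (D-F♯-A) is major, so it is IV.

V in G major; IV in A major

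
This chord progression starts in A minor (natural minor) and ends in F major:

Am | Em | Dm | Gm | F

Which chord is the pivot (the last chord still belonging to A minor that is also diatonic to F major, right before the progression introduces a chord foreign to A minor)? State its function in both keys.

Chords diatonic to A minor: Am, Bdim, C, Dm, Em, F, G.
Reading the progression, the first chord not in that set is Gm, so the modulation leaves A minor there.
The chord immediately before Gm is Dm, which is diatonic to both keys: iv in A minor and vi in F major.

Dm — iv in A minor, vi in F major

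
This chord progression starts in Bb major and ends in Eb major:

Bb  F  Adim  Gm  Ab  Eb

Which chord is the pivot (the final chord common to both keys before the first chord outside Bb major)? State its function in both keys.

Chords diatonic to Bb major: Bb, Cm, Dm, Eb, F, Gm, Adim.
Reading the progression, the first chord not in that set is Ab, so the modulation leaves Bb major there.
The chord immediately before Ab is Gm, which is diatonic to both keys: vi in Bb major and iii in Eb major.

Gm — vi in Bb major, iii in Eb major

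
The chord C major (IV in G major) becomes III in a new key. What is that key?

A minor

The numeral III denotes a major triad on scale degree 3. With C on degree 3, the tonic of the new key is A.
Degree 3 carries a major triad in natural-minor keys, so the destination is A minor.
Check: the diatonic triads of A minor (natural minor) are Am (i), Bdim (ii°), C (III), Dm (iv), Em (v), F (VI), G (VII) — C major is indeed III.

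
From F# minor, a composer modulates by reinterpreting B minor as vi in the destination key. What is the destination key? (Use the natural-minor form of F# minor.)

D major

The numeral vi denotes a minor triad on scale degree 6. With B on degree 6, the tonic of the new key is D.
Degree 6 carries a minor triad in major keys, so the destination is D major.
Check: the diatonic triads of D major are D (I), Em (ii), F#m (iii), G (IV), A (V), Bm (vi), C#dim (vii°) — B minor is indeed vi.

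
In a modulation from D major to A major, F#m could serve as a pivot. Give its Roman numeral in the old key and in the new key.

The scale of D major is D E F# G A B C#; F# is degree 3, and the triad built there (F#-A-C#) is minor, so it is iii.
The scale of A major is A B C# D E F# G#; F# is degree 6, and the triad built there (F#-A-C#) is minor, so it is vi.

iii in D major; vi in A major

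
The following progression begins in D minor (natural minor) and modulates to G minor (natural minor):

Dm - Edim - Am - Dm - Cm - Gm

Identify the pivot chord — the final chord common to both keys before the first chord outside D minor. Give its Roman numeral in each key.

Chords diatonic to D minor: Dm, Edim, F, Gm, Am, Bb, C.
Reading the progression, the first chord not in that set is Cm, so the modulation leaves D minor there.
The chord immediately before Cm is Dm, which is diatonic to both keys: i in D minor and v in G minor.

Dm — i in D minor, v in G minor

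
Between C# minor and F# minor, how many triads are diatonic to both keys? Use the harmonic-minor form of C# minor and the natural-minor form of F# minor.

Diatonic triads of C# minor (harmonic minor): C# minor (i), D# diminished (ii°), E augmented (III+), F# minor (iv), G# major (V), A major (VI), B# diminished (vii°).
Diatonic triads of F# minor (natural minor): F# minor (i), G# diminished (ii°), A major (III), B minor (iv), C# minor (v), D major (VI), E major (VII).
Matching root and quality in both lists: C# minor, F# minor, A major.
That gives 3 common triads.

3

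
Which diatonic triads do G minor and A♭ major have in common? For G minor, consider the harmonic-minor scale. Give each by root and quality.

Cm, E♭

Triads in G minor (harmonic minor): Gm (i), Adim (ii°), B♭aug (III+), Cm (iv), D (V), E♭ (VI), F♯dim (vii°).
Triads in A♭ major: A♭ (I), B♭m (ii), Cm (iii), D♭ (IV), E♭ (V), Fm (vi), Gdim (vii°).
Shared triads with their functions: Cm (iv in G minor, iii in A♭ major); E♭ (VI in G minor, V in A♭ major).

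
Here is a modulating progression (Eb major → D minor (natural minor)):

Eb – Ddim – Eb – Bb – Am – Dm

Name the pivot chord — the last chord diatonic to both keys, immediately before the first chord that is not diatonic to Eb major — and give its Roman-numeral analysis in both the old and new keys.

Bb — V in Eb major, VI in D minor

Chords diatonic to Eb major: Eb, Fm, Gm, Ab, Bb, Cm, Ddim.
Reading the progression, the first chord not in that set is Am, so the modulation leaves Eb major there.
The chord immediately before Am is Bb, which is diatonic to both keys: V in Eb major and VI in D minor.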